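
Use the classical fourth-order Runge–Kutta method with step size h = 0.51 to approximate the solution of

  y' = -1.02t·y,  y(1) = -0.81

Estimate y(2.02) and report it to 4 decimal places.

RK4: k1 = f(t_n, y_n); k2 = f(t_n + h/2, y_n + (h/2)·k1); k3 = f(t_n + h/2, y_n + (h/2)·k2); k4 = f(t_n + h, y_n + h·k3); y_{n+1} = y_n + (h/6)·(k1 + 2k2 + 2k3 + k4).
t=1.000000, y=-0.810000:
  k1 = f(1.000000, -0.810000) = 0.826200
  k2 = f(1.255000, -0.599319) = 0.767188
  k3 = f(1.255000, -0.614367) = 0.786451
  k4 = f(1.510000, -0.408910) = 0.629803
  y ← -0.810000 + (0.51/6)·(k1 + 2k2 + 2k3 + k4) = -0.422121
t=1.510000, y=-0.422121:
  k1 = f(1.510000, -0.422121) = 0.650151
  k2 = f(1.765000, -0.256333) = 0.461476
  k3 = f(1.765000, -0.304445) = 0.548092
  k4 = f(2.020000, -0.142594) = 0.293801
  y ← -0.422121 + (0.51/6)·(k1 + 2k2 + 2k3 + k4) = -0.170259
y(2.02) ≈ -0.1703

-0.1703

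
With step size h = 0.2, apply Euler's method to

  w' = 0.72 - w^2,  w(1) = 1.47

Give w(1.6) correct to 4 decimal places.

0.9715

Euler: w_{n+1} = w_n + h·f(x_n, w_n).
x=1.000000, w=1.470000: f=-1.440900 → w ← 1.470000 + 0.2·(-1.440900) = 1.181820
x=1.200000, w=1.181820: f=-0.676699 → w ← 1.181820 + 0.2·(-0.676699) = 1.046480
x=1.400000, w=1.046480: f=-0.375121 → w ← 1.046480 + 0.2·(-0.375121) = 0.971456
w(1.6) ≈ 0.9715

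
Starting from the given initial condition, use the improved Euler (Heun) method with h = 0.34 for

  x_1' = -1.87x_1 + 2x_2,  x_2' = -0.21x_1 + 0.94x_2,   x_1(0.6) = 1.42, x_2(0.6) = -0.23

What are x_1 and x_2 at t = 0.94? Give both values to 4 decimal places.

Heun on (x_1,x_2): k1 = f(t_n, state_n); k2 = f(t_n + h, state_n + h·k1); state_{n+1} = state_n + (h/2)·(k1 + k2).
0.600000: (1.420000, -0.230000)
  k1 = (-3.115400, -0.514400)
  predictor → (0.360764, -0.404896)
  k2 = (-1.484421, -0.456363)
  → (0.638030, -0.395030)
(x_1(0.94), x_2(0.94)) ≈ (0.6380, -0.3950)

0.6380, -0.3950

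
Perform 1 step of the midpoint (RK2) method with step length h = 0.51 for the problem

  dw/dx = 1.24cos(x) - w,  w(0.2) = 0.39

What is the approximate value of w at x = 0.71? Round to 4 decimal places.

Midpoint: k1 = f(x_n, w_n); k2 = f(x_n + h/2, w_n + (h/2)·k1); w_{n+1} = w_n + h·k2.
x=0.200000, w=0.390000:
  k1 = f(0.200000, 0.390000) = 0.825283
  k2 = f(0.455000, 0.600447) = 0.513397
  w ← 0.390000 + 0.51·0.513397 = 0.651832
w(0.71) ≈ 0.6518

0.6518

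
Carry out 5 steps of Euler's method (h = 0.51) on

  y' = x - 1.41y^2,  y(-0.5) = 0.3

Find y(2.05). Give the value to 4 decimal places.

Euler: y_{n+1} = y_n + h·f(x_n, y_n).
x=-0.500000, y=0.300000: f=-0.626900 → y ← 0.300000 + 0.51·(-0.626900) = -0.019719
x=0.010000, y=-0.019719: f=0.009452 → y ← -0.019719 + 0.51·0.009452 = -0.014899
x=0.520000, y=-0.014899: f=0.519687 → y ← -0.014899 + 0.51·0.519687 = 0.250142
x=1.030000, y=0.250142: f=0.941775 → y ← 0.250142 + 0.51·0.941775 = 0.730447
x=1.540000, y=0.730447: f=0.787690 → y ← 0.730447 + 0.51·0.787690 = 1.132169
y(2.05) ≈ 1.1322

1.1322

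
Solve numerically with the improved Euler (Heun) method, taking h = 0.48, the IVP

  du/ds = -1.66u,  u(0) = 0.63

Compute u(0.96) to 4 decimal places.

Heun: k1 = f(s_n, u_n); k2 = f(s_n + h, u_n + h·k1); u_{n+1} = u_n + (h/2)·(k1 + k2).
s=0.000000, u=0.630000:
  k1 = f(0.000000, 0.630000) = -1.045800
  k2 = f(0.480000, 0.128016) = -0.212507
  u ← 0.630000 + (0.48/2)·(-1.045800 + (-0.212507)) = 0.328006
s=0.480000, u=0.328006:
  k1 = f(0.480000, 0.328006) = -0.544491
  k2 = f(0.960000, 0.066651) = -0.110641
  u ← 0.328006 + (0.48/2)·(-0.544491 + (-0.110641)) = 0.170775
u(0.96) ≈ 0.1708

0.1708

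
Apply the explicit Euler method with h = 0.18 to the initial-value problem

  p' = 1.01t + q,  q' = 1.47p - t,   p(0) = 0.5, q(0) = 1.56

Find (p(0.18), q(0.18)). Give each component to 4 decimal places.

Euler on (p,q): p_{n+1} = p_n + h·p', q_{n+1} = q_n + h·q'.
0.000000: (0.500000, 1.560000); f=(1.560000, 0.735000) → (0.780800, 1.692300)
(p(0.18), q(0.18)) ≈ (0.7808, 1.6923)

0.7808, 1.6923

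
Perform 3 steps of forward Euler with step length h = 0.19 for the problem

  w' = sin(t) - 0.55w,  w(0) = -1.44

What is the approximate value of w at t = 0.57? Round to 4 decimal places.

Euler: w_{n+1} = w_n + h·f(t_n, w_n).
t=0.000000, w=-1.440000: f=0.792000 → w ← -1.440000 + 0.19·0.792000 = -1.289520
t=0.190000, w=-1.289520: f=0.898095 → w ← -1.289520 + 0.19·0.898095 = -1.118882
t=0.380000, w=-1.118882: f=0.986306 → w ← -1.118882 + 0.19·0.986306 = -0.931484
w(0.57) ≈ -0.9315

-0.9315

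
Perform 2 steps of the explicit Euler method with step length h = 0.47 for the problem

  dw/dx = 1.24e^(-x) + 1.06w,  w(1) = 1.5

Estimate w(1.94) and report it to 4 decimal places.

Euler: w_{n+1} = w_n + h·f(x_n, w_n).
x=1.000000, w=1.500000: f=2.046171 → w ← 1.500000 + 0.47·2.046171 = 2.461700
x=1.470000, w=2.461700: f=2.894510 → w ← 2.461700 + 0.47·2.894510 = 3.822120
w(1.94) ≈ 3.8221

3.8221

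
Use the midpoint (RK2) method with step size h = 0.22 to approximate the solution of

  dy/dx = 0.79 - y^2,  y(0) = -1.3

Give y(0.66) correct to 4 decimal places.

-3.1611

Midpoint: k1 = f(x_n, y_n); k2 = f(x_n + h/2, y_n + (h/2)·k1); y_{n+1} = y_n + h·k2.
x=0.000000, y=-1.300000:
  k1 = f(0.000000, -1.300000) = -0.900000
  k2 = f(0.110000, -1.399000) = -1.167201
  y ← -1.300000 + 0.22·(-1.167201) = -1.556784
x=0.220000, y=-1.556784:
  k1 = f(0.220000, -1.556784) = -1.633577
  k2 = f(0.330000, -1.736478) = -2.225355
  y ← -1.556784 + 0.22·(-2.225355) = -2.046362
x=0.440000, y=-2.046362:
  k1 = f(0.440000, -2.046362) = -3.397599
  k2 = f(0.550000, -2.420098) = -5.066875
  y ← -2.046362 + 0.22·(-5.066875) = -3.161075
y(0.66) ≈ -3.1611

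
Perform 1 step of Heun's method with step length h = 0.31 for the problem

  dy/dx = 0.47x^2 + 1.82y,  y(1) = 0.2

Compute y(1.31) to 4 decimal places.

0.5836

Heun: k1 = f(x_n, y_n); k2 = f(x_n + h, y_n + h·k1); y_{n+1} = y_n + (h/2)·(k1 + k2).
x=1.000000, y=0.200000:
  k1 = f(1.000000, 0.200000) = 0.834000
  k2 = f(1.310000, 0.458540) = 1.641110
  y ← 0.200000 + (0.31/2)·(0.834000 + 1.641110) = 0.583642
y(1.31) ≈ 0.5836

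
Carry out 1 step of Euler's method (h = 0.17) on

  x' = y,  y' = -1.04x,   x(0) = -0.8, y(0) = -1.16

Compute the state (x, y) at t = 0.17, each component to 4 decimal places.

-0.9972, -1.0186

Euler on (x,y): x_{n+1} = x_n + h·x', y_{n+1} = y_n + h·y'.
0.000000: (-0.800000, -1.160000); f=(-1.160000, 0.832000) → (-0.997200, -1.018560)
(x(0.17), y(0.17)) ≈ (-0.9972, -1.0186)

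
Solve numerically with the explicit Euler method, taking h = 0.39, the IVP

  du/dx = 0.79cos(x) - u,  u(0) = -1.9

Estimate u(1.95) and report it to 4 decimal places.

0.1050

Euler: u_{n+1} = u_n + h·f(x_n, u_n).
x=0.000000, u=-1.900000: f=2.690000 → u ← -1.900000 + 0.39·2.690000 = -0.850900
x=0.390000, u=-0.850900: f=1.581578 → u ← -0.850900 + 0.39·1.581578 = -0.234085
x=0.780000, u=-0.234085: f=0.795706 → u ← -0.234085 + 0.39·0.795706 = 0.076241
x=1.170000, u=0.076241: f=0.231979 → u ← 0.076241 + 0.39·0.231979 = 0.166713
x=1.560000, u=0.166713: f=-0.158184 → u ← 0.166713 + 0.39·(-0.158184) = 0.105021
u(1.95) ≈ 0.1050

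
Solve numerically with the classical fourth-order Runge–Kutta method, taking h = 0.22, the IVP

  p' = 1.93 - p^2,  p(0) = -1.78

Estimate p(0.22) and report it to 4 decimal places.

RK4: k1 = f(t_n, p_n); k2 = f(t_n + h/2, p_n + (h/2)·k1); k3 = f(t_n + h/2, p_n + (h/2)·k2); k4 = f(t_n + h, p_n + h·k3); p_{n+1} = p_n + (h/6)·(k1 + 2k2 + 2k3 + k4).
t=0.000000, p=-1.780000:
  k1 = f(0.000000, -1.780000) = -1.238400
  k2 = f(0.110000, -1.916224) = -1.741914
  k3 = f(0.110000, -1.971611) = -1.957248
  k4 = f(0.220000, -2.210595) = -2.956729
  p ← -1.780000 + (0.22/6)·(k1 + 2k2 + 2k3 + k4) = -2.205093
p(0.22) ≈ -2.2051

-2.2051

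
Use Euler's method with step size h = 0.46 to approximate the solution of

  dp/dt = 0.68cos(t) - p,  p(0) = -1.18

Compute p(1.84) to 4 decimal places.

Euler: p_{n+1} = p_n + h·f(t_n, p_n).
t=0.000000, p=-1.180000: f=1.860000 → p ← -1.180000 + 0.46·1.860000 = -0.324400
t=0.460000, p=-0.324400: f=0.933716 → p ← -0.324400 + 0.46·0.933716 = 0.105109
t=0.920000, p=0.105109: f=0.306848 → p ← 0.105109 + 0.46·0.306848 = 0.246260
t=1.380000, p=0.246260: f=-0.117304 → p ← 0.246260 + 0.46·(-0.117304) = 0.192300
p(1.84) ≈ 0.1923

0.1923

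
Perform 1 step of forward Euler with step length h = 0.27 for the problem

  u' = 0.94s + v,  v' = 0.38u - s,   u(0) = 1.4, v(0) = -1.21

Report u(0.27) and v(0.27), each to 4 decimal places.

1.0733, -1.0664

Euler on (u,v): u_{n+1} = u_n + h·u', v_{n+1} = v_n + h·v'.
0.000000: (1.400000, -1.210000); f=(-1.210000, 0.532000) → (1.073300, -1.066360)
(u(0.27), v(0.27)) ≈ (1.0733, -1.0664)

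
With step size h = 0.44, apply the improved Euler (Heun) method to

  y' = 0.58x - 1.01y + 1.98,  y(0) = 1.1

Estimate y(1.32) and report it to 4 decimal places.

Heun: k1 = f(x_n, y_n); k2 = f(x_n + h, y_n + h·k1); y_{n+1} = y_n + (h/2)·(k1 + k2).
x=0.000000, y=1.100000:
  k1 = f(0.000000, 1.100000) = 0.869000
  k2 = f(0.440000, 1.482360) = 0.738016
  y ← 1.100000 + (0.44/2)·(0.869000 + 0.738016) = 1.453544
x=0.440000, y=1.453544:
  k1 = f(0.440000, 1.453544) = 0.767121
  k2 = f(0.880000, 1.791077) = 0.681412
  y ← 1.453544 + (0.44/2)·(0.767121 + 0.681412) = 1.772221
x=0.880000, y=1.772221:
  k1 = f(0.880000, 1.772221) = 0.700457
  k2 = f(1.320000, 2.080422) = 0.644374
  y ← 1.772221 + (0.44/2)·(0.700457 + 0.644374) = 2.068084
y(1.32) ≈ 2.0681

2.0681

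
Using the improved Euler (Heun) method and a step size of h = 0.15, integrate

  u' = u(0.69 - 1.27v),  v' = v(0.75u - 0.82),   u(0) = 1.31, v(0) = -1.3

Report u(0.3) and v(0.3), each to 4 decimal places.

2.6825, -1.5452

Heun on (u,v): k1 = f(t_n, state_n); k2 = f(t_n + h, state_n + h·k1); state_{n+1} = state_n + (h/2)·(k1 + k2).
0.000000: (1.310000, -1.300000)
  k1 = (3.066710, -0.211250)
  predictor → (1.770007, -1.331688)
  k2 = (4.214816, -0.675838)
  → (1.856114, -1.366532)
0.150000: (1.856114, -1.366532)
  k1 = (4.501997, -0.781773)
  predictor → (2.531414, -1.483798)
  k2 = (6.516930, -1.600365)
  → (2.682534, -1.545192)
(u(0.3), v(0.3)) ≈ (2.6825, -1.5452)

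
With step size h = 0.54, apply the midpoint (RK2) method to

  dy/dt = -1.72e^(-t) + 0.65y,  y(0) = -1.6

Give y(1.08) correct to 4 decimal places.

-4.9327

Midpoint: k1 = f(t_n, y_n); k2 = f(t_n + h/2, y_n + (h/2)·k1); y_{n+1} = y_n + h·k2.
t=0.000000, y=-1.600000:
  k1 = f(0.000000, -1.600000) = -2.760000
  k2 = f(0.270000, -2.345200) = -2.837393
  y ← -1.600000 + 0.54·(-2.837393) = -3.132192
t=0.540000, y=-3.132192:
  k1 = f(0.540000, -3.132192) = -3.038252
  k2 = f(0.810000, -3.952520) = -3.334294
  y ← -3.132192 + 0.54·(-3.334294) = -4.932711
y(1.08) ≈ -4.9327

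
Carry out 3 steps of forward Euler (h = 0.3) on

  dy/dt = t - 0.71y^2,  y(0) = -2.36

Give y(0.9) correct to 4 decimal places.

-13.9723

Euler: y_{n+1} = y_n + h·f(t_n, y_n).
t=0.000000, y=-2.360000: f=-3.954416 → y ← -2.360000 + 0.3·(-3.954416) = -3.546325
t=0.300000, y=-3.546325: f=-8.629258 → y ← -3.546325 + 0.3·(-8.629258) = -6.135102
t=0.600000, y=-6.135102: f=-26.124030 → y ← -6.135102 + 0.3·(-26.124030) = -13.972311
y(0.9) ≈ -13.9723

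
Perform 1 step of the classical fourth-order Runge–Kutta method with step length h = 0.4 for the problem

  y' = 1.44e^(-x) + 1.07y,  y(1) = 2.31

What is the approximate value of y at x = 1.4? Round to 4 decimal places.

3.7648

RK4: k1 = f(x_n, y_n); k2 = f(x_n + h/2, y_n + (h/2)·k1); k3 = f(x_n + h/2, y_n + (h/2)·k2); k4 = f(x_n + h, y_n + h·k3); y_{n+1} = y_n + (h/6)·(k1 + 2k2 + 2k3 + k4).
x=1.000000, y=2.310000:
  k1 = f(1.000000, 2.310000) = 3.001446
  k2 = f(1.200000, 2.910289) = 3.547729
  k3 = f(1.200000, 3.019546) = 3.664634
  k4 = f(1.400000, 3.775853) = 4.395263
  y ← 2.310000 + (0.4/6)·(k1 + 2k2 + 2k3 + k4) = 3.764762
y(1.4) ≈ 3.7648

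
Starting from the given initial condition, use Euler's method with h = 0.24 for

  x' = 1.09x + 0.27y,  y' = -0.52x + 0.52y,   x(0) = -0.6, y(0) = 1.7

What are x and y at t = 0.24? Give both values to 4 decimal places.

-0.6468, 1.9870

Euler on (x,y): x_{n+1} = x_n + h·x', y_{n+1} = y_n + h·y'.
0.000000: (-0.600000, 1.700000); f=(-0.195000, 1.196000) → (-0.646800, 1.987040)
(x(0.24), y(0.24)) ≈ (-0.6468, 1.9870)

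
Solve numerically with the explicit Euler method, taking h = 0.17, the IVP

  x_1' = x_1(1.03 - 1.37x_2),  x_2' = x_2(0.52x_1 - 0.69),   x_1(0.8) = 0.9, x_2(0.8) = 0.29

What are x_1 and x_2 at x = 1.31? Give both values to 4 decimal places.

1.2305, 0.2656

Euler on (x_1,x_2): x_1_{n+1} = x_1_n + h·x_1', x_2_{n+1} = x_2_n + h·x_2'.
0.800000: (0.900000, 0.290000); f=(0.569430, -0.064380) → (0.996803, 0.279055)
0.970000: (0.996803, 0.279055); f=(0.645623, -0.047903) → (1.106559, 0.270912)
1.140000: (1.106559, 0.270912); f=(0.729057, -0.031044) → (1.230499, 0.265634)
(x_1(1.31), x_2(1.31)) ≈ (1.2305, 0.2656)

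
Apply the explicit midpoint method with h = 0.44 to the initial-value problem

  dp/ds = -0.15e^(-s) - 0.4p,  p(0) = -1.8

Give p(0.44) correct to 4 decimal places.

-1.5582

Midpoint: k1 = f(s_n, p_n); k2 = f(s_n + h/2, p_n + (h/2)·k1); p_{n+1} = p_n + h·k2.
s=0.000000, p=-1.800000:
  k1 = f(0.000000, -1.800000) = 0.570000
  k2 = f(0.220000, -1.674600) = 0.549462
  p ← -1.800000 + 0.44·0.549462 = -1.558237
p(0.44) ≈ -1.5582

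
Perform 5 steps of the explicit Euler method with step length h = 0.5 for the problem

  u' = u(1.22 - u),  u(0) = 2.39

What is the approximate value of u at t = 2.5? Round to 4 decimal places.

Euler: u_{n+1} = u_n + h·f(t_n, u_n).
t=0.000000, u=2.390000: f=-2.796300 → u ← 2.390000 + 0.5·(-2.796300) = 0.991850
t=0.500000, u=0.991850: f=0.226291 → u ← 0.991850 + 0.5·0.226291 = 1.104995
t=1.000000, u=1.104995: f=0.127080 → u ← 1.104995 + 0.5·0.127080 = 1.168535
t=1.500000, u=1.168535: f=0.060139 → u ← 1.168535 + 0.5·0.060139 = 1.198604
t=2.000000, u=1.198604: f=0.025645 → u ← 1.198604 + 0.5·0.025645 = 1.211427
u(2.5) ≈ 1.2114

1.2114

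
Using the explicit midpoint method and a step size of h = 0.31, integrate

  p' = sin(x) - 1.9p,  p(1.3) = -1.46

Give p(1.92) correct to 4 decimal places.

-0.1572

Midpoint: k1 = f(x_n, p_n); k2 = f(x_n + h/2, p_n + (h/2)·k1); p_{n+1} = p_n + h·k2.
x=1.300000, p=-1.460000:
  k1 = f(1.300000, -1.460000) = 3.737558
  k2 = f(1.455000, -0.880678) = 2.666592
  p ← -1.460000 + 0.31·2.666592 = -0.633356
x=1.610000, p=-0.633356:
  k1 = f(1.610000, -0.633356) = 2.202609
  k2 = f(1.765000, -0.291952) = 1.535911
  p ← -0.633356 + 0.31·1.535911 = -0.157224
p(1.92) ≈ -0.1572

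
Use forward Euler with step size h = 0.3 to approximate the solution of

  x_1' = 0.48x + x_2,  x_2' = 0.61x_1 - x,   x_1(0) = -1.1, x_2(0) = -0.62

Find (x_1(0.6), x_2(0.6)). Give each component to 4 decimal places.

Euler on (x_1,x_2): x_1_{n+1} = x_1_n + h·x_1', x_2_{n+1} = x_2_n + h·x_2'.
0.000000: (-1.100000, -0.620000); f=(-0.620000, -0.671000) → (-1.286000, -0.821300)
0.300000: (-1.286000, -0.821300); f=(-0.677300, -1.084460) → (-1.489190, -1.146638)
(x_1(0.6), x_2(0.6)) ≈ (-1.4892, -1.1466)

-1.4892, -1.1466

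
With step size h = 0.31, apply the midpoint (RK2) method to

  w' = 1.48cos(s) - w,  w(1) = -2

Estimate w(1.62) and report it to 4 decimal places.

-0.9509

Midpoint: k1 = f(s_n, w_n); k2 = f(s_n + h/2, w_n + (h/2)·k1); w_{n+1} = w_n + h·k2.
s=1.000000, w=-2.000000:
  k1 = f(1.000000, -2.000000) = 2.799647
  k2 = f(1.155000, -1.566055) = 2.163854
  w ← -2.000000 + 0.31·2.163854 = -1.329205
s=1.310000, w=-1.329205:
  k1 = f(1.310000, -1.329205) = 1.710823
  k2 = f(1.465000, -1.064028) = 1.220314
  w ← -1.329205 + 0.31·1.220314 = -0.950908
w(1.62) ≈ -0.9509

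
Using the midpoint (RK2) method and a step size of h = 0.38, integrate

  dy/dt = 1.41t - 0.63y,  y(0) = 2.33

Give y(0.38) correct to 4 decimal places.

1.9408

Midpoint: k1 = f(t_n, y_n); k2 = f(t_n + h/2, y_n + (h/2)·k1); y_{n+1} = y_n + h·k2.
t=0.000000, y=2.330000:
  k1 = f(0.000000, 2.330000) = -1.467900
  k2 = f(0.190000, 2.051099) = -1.024292
  y ← 2.330000 + 0.38·(-1.024292) = 1.940769
y(0.38) ≈ 1.9408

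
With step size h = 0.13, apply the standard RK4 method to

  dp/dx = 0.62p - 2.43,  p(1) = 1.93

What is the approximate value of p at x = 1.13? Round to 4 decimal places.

RK4: k1 = f(x_n, p_n); k2 = f(x_n + h/2, p_n + (h/2)·k1); k3 = f(x_n + h/2, p_n + (h/2)·k2); k4 = f(x_n + h, p_n + h·k3); p_{n+1} = p_n + (h/6)·(k1 + 2k2 + 2k3 + k4).
x=1.000000, p=1.930000:
  k1 = f(1.000000, 1.930000) = -1.233400
  k2 = f(1.065000, 1.849829) = -1.283106
  k3 = f(1.065000, 1.846598) = -1.285109
  k4 = f(1.130000, 1.762936) = -1.336980
  p ← 1.930000 + (0.13/6)·(k1 + 2k2 + 2k3 + k4) = 1.763019
p(1.13) ≈ 1.7630

1.7630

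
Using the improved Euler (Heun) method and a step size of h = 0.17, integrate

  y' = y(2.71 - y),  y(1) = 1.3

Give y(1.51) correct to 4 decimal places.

Heun: k1 = f(t_n, y_n); k2 = f(t_n + h, y_n + h·k1); y_{n+1} = y_n + (h/2)·(k1 + k2).
t=1.000000, y=1.300000:
  k1 = f(1.000000, 1.300000) = 1.833000
  k2 = f(1.170000, 1.611610) = 1.770176
  y ← 1.300000 + (0.17/2)·(1.833000 + 1.770176) = 1.606270
t=1.170000, y=1.606270:
  k1 = f(1.170000, 1.606270) = 1.772888
  k2 = f(1.340000, 1.907661) = 1.530591
  y ← 1.606270 + (0.17/2)·(1.772888 + 1.530591) = 1.887066
t=1.340000, y=1.887066:
  k1 = f(1.340000, 1.887066) = 1.552931
  k2 = f(1.510000, 2.151064) = 1.202307
  y ← 1.887066 + (0.17/2)·(1.552931 + 1.202307) = 2.121261
y(1.51) ≈ 2.1213

2.1213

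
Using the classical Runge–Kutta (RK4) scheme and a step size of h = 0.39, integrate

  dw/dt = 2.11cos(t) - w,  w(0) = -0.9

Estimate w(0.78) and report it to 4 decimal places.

0.5954

RK4: k1 = f(t_n, w_n); k2 = f(t_n + h/2, w_n + (h/2)·k1); k3 = f(t_n + h/2, w_n + (h/2)·k2); k4 = f(t_n + h, w_n + h·k3); w_{n+1} = w_n + (h/6)·(k1 + 2k2 + 2k3 + k4).
t=0.000000, w=-0.900000:
  k1 = f(0.000000, -0.900000) = 3.010000
  k2 = f(0.195000, -0.313050) = 2.383061
  k3 = f(0.195000, -0.435303) = 2.505314
  k4 = f(0.390000, 0.077072) = 1.874486
  w ← -0.900000 + (0.39/6)·(k1 + 2k2 + 2k3 + k4) = 0.052980
t=0.390000, w=0.052980:
  k1 = f(0.390000, 0.052980) = 1.898578
  k2 = f(0.585000, 0.423203) = 1.335930
  k3 = f(0.585000, 0.313487) = 1.445646
  k4 = f(0.780000, 0.616782) = 0.883245
  w ← 0.052980 + (0.39/6)·(k1 + 2k2 + 2k3 + k4) = 0.595404
w(0.78) ≈ 0.5954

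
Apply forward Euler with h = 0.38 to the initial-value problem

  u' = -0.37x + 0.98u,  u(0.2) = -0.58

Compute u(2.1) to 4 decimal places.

Euler: u_{n+1} = u_n + h·f(x_n, u_n).
x=0.200000, u=-0.580000: f=-0.642400 → u ← -0.580000 + 0.38·(-0.642400) = -0.824112
x=0.580000, u=-0.824112: f=-1.022230 → u ← -0.824112 + 0.38·(-1.022230) = -1.212559
x=0.960000, u=-1.212559: f=-1.543508 → u ← -1.212559 + 0.38·(-1.543508) = -1.799092
x=1.340000, u=-1.799092: f=-2.258911 → u ← -1.799092 + 0.38·(-2.258911) = -2.657478
x=1.720000, u=-2.657478: f=-3.240729 → u ← -2.657478 + 0.38·(-3.240729) = -3.888955
u(2.1) ≈ -3.8890

-3.8890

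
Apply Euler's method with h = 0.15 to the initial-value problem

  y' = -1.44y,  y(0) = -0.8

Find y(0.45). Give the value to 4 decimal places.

Euler: y_{n+1} = y_n + h·f(t_n, y_n).
t=0.000000, y=-0.800000: f=1.152000 → y ← -0.800000 + 0.15·1.152000 = -0.627200
t=0.150000, y=-0.627200: f=0.903168 → y ← -0.627200 + 0.15·0.903168 = -0.491725
t=0.300000, y=-0.491725: f=0.708084 → y ← -0.491725 + 0.15·0.708084 = -0.385512
y(0.45) ≈ -0.3855

-0.3855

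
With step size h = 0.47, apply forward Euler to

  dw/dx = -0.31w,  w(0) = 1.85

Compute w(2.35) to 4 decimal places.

Euler: w_{n+1} = w_n + h·f(x_n, w_n).
x=0.000000, w=1.850000: f=-0.573500 → w ← 1.850000 + 0.47·(-0.573500) = 1.580455
x=0.470000, w=1.580455: f=-0.489941 → w ← 1.580455 + 0.47·(-0.489941) = 1.350183
x=0.940000, w=1.350183: f=-0.418557 → w ← 1.350183 + 0.47·(-0.418557) = 1.153461
x=1.410000, w=1.153461: f=-0.357573 → w ← 1.153461 + 0.47·(-0.357573) = 0.985402
x=1.880000, w=0.985402: f=-0.305475 → w ← 0.985402 + 0.47·(-0.305475) = 0.841829
w(2.35) ≈ 0.8418

0.8418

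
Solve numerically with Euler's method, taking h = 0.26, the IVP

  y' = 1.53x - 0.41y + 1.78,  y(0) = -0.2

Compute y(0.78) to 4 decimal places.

1.4023

Euler: y_{n+1} = y_n + h·f(x_n, y_n).
x=0.000000, y=-0.200000: f=1.862000 → y ← -0.200000 + 0.26·1.862000 = 0.284120
x=0.260000, y=0.284120: f=2.061311 → y ← 0.284120 + 0.26·2.061311 = 0.820061
x=0.520000, y=0.820061: f=2.239375 → y ← 0.820061 + 0.26·2.239375 = 1.402298
y(0.78) ≈ 1.4023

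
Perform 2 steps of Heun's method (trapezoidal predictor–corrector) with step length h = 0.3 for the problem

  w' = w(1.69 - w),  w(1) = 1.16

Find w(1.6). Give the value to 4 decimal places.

Heun: k1 = f(x_n, w_n); k2 = f(x_n + h, w_n + h·k1); w_{n+1} = w_n + (h/2)·(k1 + k2).
x=1.000000, w=1.160000:
  k1 = f(1.000000, 1.160000) = 0.614800
  k2 = f(1.300000, 1.344440) = 0.464585
  w ← 1.160000 + (0.3/2)·(0.614800 + 0.464585) = 1.321908
x=1.300000, w=1.321908:
  k1 = f(1.300000, 1.321908) = 0.486584
  k2 = f(1.600000, 1.467883) = 0.326042
  w ← 1.321908 + (0.3/2)·(0.486584 + 0.326042) = 1.443802
w(1.6) ≈ 1.4438

1.4438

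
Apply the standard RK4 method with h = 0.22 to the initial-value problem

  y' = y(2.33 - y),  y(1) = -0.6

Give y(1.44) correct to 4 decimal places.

-3.0718

RK4: k1 = f(t_n, y_n); k2 = f(t_n + h/2, y_n + (h/2)·k1); k3 = f(t_n + h/2, y_n + (h/2)·k2); k4 = f(t_n + h, y_n + h·k3); y_{n+1} = y_n + (h/6)·(k1 + 2k2 + 2k3 + k4).
t=1.000000, y=-0.600000:
  k1 = f(1.000000, -0.600000) = -1.758000
  k2 = f(1.110000, -0.793380) = -2.478027
  k3 = f(1.110000, -0.872583) = -2.794519
  k4 = f(1.220000, -1.214794) = -4.306196
  y ← -0.600000 + (0.22/6)·(k1 + 2k2 + 2k3 + k4) = -1.209007
t=1.220000, y=-1.209007:
  k1 = f(1.220000, -1.209007) = -4.278686
  k2 = f(1.330000, -1.679663) = -6.734881
  k3 = f(1.330000, -1.949844) = -8.345029
  k4 = f(1.440000, -3.044914) = -16.366148
  y ← -1.209007 + (0.22/6)·(k1 + 2k2 + 2k3 + k4) = -3.071845
y(1.44) ≈ -3.0718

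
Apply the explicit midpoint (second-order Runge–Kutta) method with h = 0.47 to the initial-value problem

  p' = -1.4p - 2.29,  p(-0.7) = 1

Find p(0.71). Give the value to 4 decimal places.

Midpoint: k1 = f(t_n, p_n); k2 = f(t_n + h/2, p_n + (h/2)·k1); p_{n+1} = p_n + h·k2.
t=-0.700000, p=1.000000:
  k1 = f(-0.700000, 1.000000) = -3.690000
  k2 = f(-0.465000, 0.132850) = -2.475990
  p ← 1.000000 + 0.47·(-2.475990) = -0.163715
t=-0.230000, p=-0.163715:
  k1 = f(-0.230000, -0.163715) = -2.060799
  k2 = f(0.005000, -0.648003) = -1.382796
  p ← -0.163715 + 0.47·(-1.382796) = -0.813629
t=0.240000, p=-0.813629:
  k1 = f(0.240000, -0.813629) = -1.150919
  k2 = f(0.475000, -1.084095) = -0.772267
  p ← -0.813629 + 0.47·(-0.772267) = -1.176595
p(0.71) ≈ -1.1766

-1.1766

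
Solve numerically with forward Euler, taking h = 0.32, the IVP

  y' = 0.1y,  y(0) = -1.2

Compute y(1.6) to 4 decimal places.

-1.4047

Euler: y_{n+1} = y_n + h·f(s_n, y_n).
s=0.000000, y=-1.200000: f=-0.120000 → y ← -1.200000 + 0.32·(-0.120000) = -1.238400
s=0.320000, y=-1.238400: f=-0.123840 → y ← -1.238400 + 0.32·(-0.123840) = -1.278029
s=0.640000, y=-1.278029: f=-0.127803 → y ← -1.278029 + 0.32·(-0.127803) = -1.318926
s=0.960000, y=-1.318926: f=-0.131893 → y ← -1.318926 + 0.32·(-0.131893) = -1.361131
s=1.280000, y=-1.361131: f=-0.136113 → y ← -1.361131 + 0.32·(-0.136113) = -1.404688
y(1.6) ≈ -1.4047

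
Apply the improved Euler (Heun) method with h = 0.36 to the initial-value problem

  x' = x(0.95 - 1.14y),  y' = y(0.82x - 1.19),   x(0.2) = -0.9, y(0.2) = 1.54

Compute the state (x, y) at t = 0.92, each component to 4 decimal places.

Heun on (x,y): k1 = f(t_n, state_n); k2 = f(t_n + h, state_n + h·k1); state_{n+1} = state_n + (h/2)·(k1 + k2).
0.200000: (-0.900000, 1.540000)
  k1 = (0.725040, -2.969120)
  predictor → (-0.638986, 0.471117)
  k2 = (-0.263854, -0.807479)
  → (-0.816987, 0.860212)
0.560000: (-0.816987, 0.860212)
  k1 = (0.025034, -1.599934)
  predictor → (-0.807974, 0.284236)
  k2 = (-0.505768, -0.526558)
  → (-0.903519, 0.477444)
(x(0.92), y(0.92)) ≈ (-0.9035, 0.4774)

-0.9035, 0.4774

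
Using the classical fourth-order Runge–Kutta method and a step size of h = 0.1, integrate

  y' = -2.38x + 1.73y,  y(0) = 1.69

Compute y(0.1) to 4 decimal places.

1.9966

RK4: k1 = f(x_n, y_n); k2 = f(x_n + h/2, y_n + (h/2)·k1); k3 = f(x_n + h/2, y_n + (h/2)·k2); k4 = f(x_n + h, y_n + h·k3); y_{n+1} = y_n + (h/6)·(k1 + 2k2 + 2k3 + k4).
x=0.000000, y=1.690000:
  k1 = f(0.000000, 1.690000) = 2.923700
  k2 = f(0.050000, 1.836185) = 3.057600
  k3 = f(0.050000, 1.842880) = 3.069182
  k4 = f(0.100000, 1.996918) = 3.216669
  y ← 1.690000 + (0.1/6)·(k1 + 2k2 + 2k3 + k4) = 1.996566
y(0.1) ≈ 1.9966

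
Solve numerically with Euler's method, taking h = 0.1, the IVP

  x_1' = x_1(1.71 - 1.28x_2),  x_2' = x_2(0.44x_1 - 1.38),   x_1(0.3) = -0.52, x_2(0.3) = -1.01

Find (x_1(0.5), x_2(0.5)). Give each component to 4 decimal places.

-0.8651, -0.7053

Euler on (x_1,x_2): x_1_{n+1} = x_1_n + h·x_1', x_2_{n+1} = x_2_n + h·x_2'.
0.300000: (-0.520000, -1.010000); f=(-1.561456, 1.624888) → (-0.676146, -0.847511)
0.400000: (-0.676146, -0.847511); f=(-1.889701, 1.421703) → (-0.865116, -0.705341)
(x_1(0.5), x_2(0.5)) ≈ (-0.8651, -0.7053)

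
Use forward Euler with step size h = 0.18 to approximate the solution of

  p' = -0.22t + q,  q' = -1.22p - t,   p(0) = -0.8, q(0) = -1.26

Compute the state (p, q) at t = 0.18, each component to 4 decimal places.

-1.0268, -1.0843

Euler on (p,q): p_{n+1} = p_n + h·p', q_{n+1} = q_n + h·q'.
0.000000: (-0.800000, -1.260000); f=(-1.260000, 0.976000) → (-1.026800, -1.084320)
(p(0.18), q(0.18)) ≈ (-1.0268, -1.0843)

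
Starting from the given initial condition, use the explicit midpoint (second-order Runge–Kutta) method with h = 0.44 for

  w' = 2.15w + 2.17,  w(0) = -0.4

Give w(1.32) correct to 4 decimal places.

7.3450

Midpoint: k1 = f(s_n, w_n); k2 = f(s_n + h/2, w_n + (h/2)·k1); w_{n+1} = w_n + h·k2.
s=0.000000, w=-0.400000:
  k1 = f(0.000000, -0.400000) = 1.310000
  k2 = f(0.220000, -0.111800) = 1.929630
  w ← -0.400000 + 0.44·1.929630 = 0.449037
s=0.440000, w=0.449037:
  k1 = f(0.440000, 0.449037) = 3.135430
  k2 = f(0.660000, 1.138832) = 4.618488
  w ← 0.449037 + 0.44·4.618488 = 2.481172
s=0.880000, w=2.481172:
  k1 = f(0.880000, 2.481172) = 7.504520
  k2 = f(1.100000, 4.132166) = 11.054158
  w ← 2.481172 + 0.44·11.054158 = 7.345002
w(1.32) ≈ 7.3450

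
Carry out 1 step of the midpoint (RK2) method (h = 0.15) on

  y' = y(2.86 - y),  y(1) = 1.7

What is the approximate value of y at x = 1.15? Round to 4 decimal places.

1.9805

Midpoint: k1 = f(x_n, y_n); k2 = f(x_n + h/2, y_n + (h/2)·k1); y_{n+1} = y_n + h·k2.
x=1.000000, y=1.700000:
  k1 = f(1.000000, 1.700000) = 1.972000
  k2 = f(1.075000, 1.847900) = 1.870260
  y ← 1.700000 + 0.15·1.870260 = 1.980539
y(1.15) ≈ 1.9805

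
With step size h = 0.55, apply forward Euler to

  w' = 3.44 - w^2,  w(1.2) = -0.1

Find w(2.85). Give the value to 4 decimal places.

1.7810

Euler: w_{n+1} = w_n + h·f(x_n, w_n).
x=1.200000, w=-0.100000: f=3.430000 → w ← -0.100000 + 0.55·3.430000 = 1.786500
x=1.750000, w=1.786500: f=0.248418 → w ← 1.786500 + 0.55·0.248418 = 1.923130
x=2.300000, w=1.923130: f=-0.258428 → w ← 1.923130 + 0.55·(-0.258428) = 1.780994
w(2.85) ≈ 1.7810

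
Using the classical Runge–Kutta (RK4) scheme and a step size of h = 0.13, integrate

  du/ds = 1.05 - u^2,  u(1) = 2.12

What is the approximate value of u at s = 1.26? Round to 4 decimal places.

1.5514

RK4: k1 = f(s_n, u_n); k2 = f(s_n + h/2, u_n + (h/2)·k1); k3 = f(s_n + h/2, u_n + (h/2)·k2); k4 = f(s_n + h, u_n + h·k3); u_{n+1} = u_n + (h/6)·(k1 + 2k2 + 2k3 + k4).
s=1.000000, u=2.120000:
  k1 = f(1.000000, 2.120000) = -3.444400
  k2 = f(1.065000, 1.896114) = -2.545248
  k3 = f(1.065000, 1.954559) = -2.770300
  k4 = f(1.130000, 1.759861) = -2.047111
  u ← 2.120000 + (0.13/6)·(k1 + 2k2 + 2k3 + k4) = 1.770677
s=1.130000, u=1.770677:
  k1 = f(1.130000, 1.770677) = -2.085296
  k2 = f(1.195000, 1.635133) = -1.623658
  k3 = f(1.195000, 1.665139) = -1.722688
  k4 = f(1.260000, 1.546727) = -1.342366
  u ← 1.770677 + (0.13/6)·(k1 + 2k2 + 2k3 + k4) = 1.551402
u(1.26) ≈ 1.5514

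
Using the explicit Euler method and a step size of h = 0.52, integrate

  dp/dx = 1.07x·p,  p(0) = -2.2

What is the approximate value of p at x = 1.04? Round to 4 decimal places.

-2.8365

Euler: p_{n+1} = p_n + h·f(x_n, p_n).
x=0.000000, p=-2.200000: f=0.000000 → p ← -2.200000 + 0.52·0.000000 = -2.200000
x=0.520000, p=-2.200000: f=-1.224080 → p ← -2.200000 + 0.52·(-1.224080) = -2.836522
p(1.04) ≈ -2.8365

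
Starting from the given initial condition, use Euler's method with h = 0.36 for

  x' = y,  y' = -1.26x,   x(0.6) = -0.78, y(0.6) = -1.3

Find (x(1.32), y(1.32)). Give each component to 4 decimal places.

-1.5886, -0.3801

Euler on (x,y): x_{n+1} = x_n + h·x', y_{n+1} = y_n + h·y'.
0.600000: (-0.780000, -1.300000); f=(-1.300000, 0.982800) → (-1.248000, -0.946192)
0.960000: (-1.248000, -0.946192); f=(-0.946192, 1.572480) → (-1.588629, -0.380099)
(x(1.32), y(1.32)) ≈ (-1.5886, -0.3801)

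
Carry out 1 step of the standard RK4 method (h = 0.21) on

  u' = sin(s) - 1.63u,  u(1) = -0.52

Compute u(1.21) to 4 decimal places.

-0.2102

RK4: k1 = f(s_n, u_n); k2 = f(s_n + h/2, u_n + (h/2)·k1); k3 = f(s_n + h/2, u_n + (h/2)·k2); k4 = f(s_n + h, u_n + h·k3); u_{n+1} = u_n + (h/6)·(k1 + 2k2 + 2k3 + k4).
s=1.000000, u=-0.520000:
  k1 = f(1.000000, -0.520000) = 1.689071
  k2 = f(1.105000, -0.342648) = 1.451980
  k3 = f(1.105000, -0.367542) = 1.492558
  k4 = f(1.210000, -0.206563) = 1.272313
  u ← -0.520000 + (0.21/6)·(k1 + 2k2 + 2k3 + k4) = -0.210234
u(1.21) ≈ -0.2102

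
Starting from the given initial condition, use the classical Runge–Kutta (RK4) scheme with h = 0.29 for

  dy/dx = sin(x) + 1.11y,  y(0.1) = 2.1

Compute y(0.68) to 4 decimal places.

RK4: k1 = f(x_n, y_n); k2 = f(x_n + h/2, y_n + (h/2)·k1); k3 = f(x_n + h/2, y_n + (h/2)·k2); k4 = f(x_n + h, y_n + h·k3); y_{n+1} = y_n + (h/6)·(k1 + 2k2 + 2k3 + k4).
x=0.100000, y=2.100000:
  k1 = f(0.100000, 2.100000) = 2.430833
  k2 = f(0.245000, 2.452471) = 2.964799
  k3 = f(0.245000, 2.529896) = 3.050741
  k4 = f(0.390000, 2.984715) = 3.693222
  y ← 2.100000 + (0.29/6)·(k1 + 2k2 + 2k3 + k4) = 2.977498
x=0.390000, y=2.977498:
  k1 = f(0.390000, 2.977498) = 3.685211
  k2 = f(0.535000, 3.511854) = 4.407999
  k3 = f(0.535000, 3.616658) = 4.524331
  k4 = f(0.680000, 4.289554) = 5.390198
  y ← 2.977498 + (0.29/6)·(k1 + 2k2 + 2k3 + k4) = 4.279602
y(0.68) ≈ 4.2796

4.2796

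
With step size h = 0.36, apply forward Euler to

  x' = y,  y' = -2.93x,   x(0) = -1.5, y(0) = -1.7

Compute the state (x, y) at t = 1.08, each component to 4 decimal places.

Euler on (x,y): x_{n+1} = x_n + h·x', y_{n+1} = y_n + h·y'.
0.000000: (-1.500000, -1.700000); f=(-1.700000, 4.395000) → (-2.112000, -0.117800)
0.360000: (-2.112000, -0.117800); f=(-0.117800, 6.188160) → (-2.154408, 2.109938)
0.720000: (-2.154408, 2.109938); f=(2.109938, 6.312415) → (-1.394830, 4.382407)
(x(1.08), y(1.08)) ≈ (-1.3948, 4.3824)

-1.3948, 4.3824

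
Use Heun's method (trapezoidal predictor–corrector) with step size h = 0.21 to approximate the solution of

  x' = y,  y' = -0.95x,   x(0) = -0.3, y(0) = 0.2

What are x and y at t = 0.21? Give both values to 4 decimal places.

Heun on (x,y): k1 = f(t_n, state_n); k2 = f(t_n + h, state_n + h·k1); state_{n+1} = state_n + (h/2)·(k1 + k2).
0.000000: (-0.300000, 0.200000)
  k1 = (0.200000, 0.285000)
  predictor → (-0.258000, 0.259850)
  k2 = (0.259850, 0.245100)
  → (-0.251716, 0.255661)
(x(0.21), y(0.21)) ≈ (-0.2517, 0.2557)

-0.2517, 0.2557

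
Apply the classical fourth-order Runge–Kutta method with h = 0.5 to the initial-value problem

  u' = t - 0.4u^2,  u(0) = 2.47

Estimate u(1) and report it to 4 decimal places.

1.5892

RK4: k1 = f(t_n, u_n); k2 = f(t_n + h/2, u_n + (h/2)·k1); k3 = f(t_n + h/2, u_n + (h/2)·k2); k4 = f(t_n + h, u_n + h·k3); u_{n+1} = u_n + (h/6)·(k1 + 2k2 + 2k3 + k4).
t=0.000000, u=2.470000:
  k1 = f(0.000000, 2.470000) = -2.440360
  k2 = f(0.250000, 1.859910) = -1.133706
  k3 = f(0.250000, 2.186573) = -1.662441
  k4 = f(0.500000, 1.638779) = -0.574239
  u ← 2.470000 + (0.5/6)·(k1 + 2k2 + 2k3 + k4) = 1.752759
t=0.500000, u=1.752759:
  k1 = f(0.500000, 1.752759) = -0.728865
  k2 = f(0.750000, 1.570542) = -0.236641
  k3 = f(0.750000, 1.693598) = -0.397310
  k4 = f(1.000000, 1.554104) = 0.033905
  u ← 1.752759 + (0.5/6)·(k1 + 2k2 + 2k3 + k4) = 1.589187
u(1) ≈ 1.5892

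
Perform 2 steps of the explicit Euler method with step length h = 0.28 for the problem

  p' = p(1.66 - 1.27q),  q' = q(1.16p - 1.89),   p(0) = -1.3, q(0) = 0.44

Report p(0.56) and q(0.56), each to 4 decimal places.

Euler on (p,q): p_{n+1} = p_n + h·p', q_{n+1} = q_n + h·q'.
0.000000: (-1.300000, 0.440000); f=(-1.431560, -1.495120) → (-1.700837, 0.021366)
0.280000: (-1.700837, 0.021366); f=(-2.777236, -0.082538) → (-2.478463, -0.001744)
(p(0.56), q(0.56)) ≈ (-2.4785, -0.0017)

-2.4785, -0.0017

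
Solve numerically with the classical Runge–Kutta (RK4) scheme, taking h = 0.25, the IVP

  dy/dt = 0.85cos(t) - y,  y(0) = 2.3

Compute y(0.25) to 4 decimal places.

RK4: k1 = f(t_n, y_n); k2 = f(t_n + h/2, y_n + (h/2)·k1); k3 = f(t_n + h/2, y_n + (h/2)·k2); k4 = f(t_n + h, y_n + h·k3); y_{n+1} = y_n + (h/6)·(k1 + 2k2 + 2k3 + k4).
t=0.000000, y=2.300000:
  k1 = f(0.000000, 2.300000) = -1.450000
  k2 = f(0.125000, 2.118750) = -1.275382
  k3 = f(0.125000, 2.140577) = -1.297209
  k4 = f(0.250000, 1.975698) = -1.152122
  y ← 2.300000 + (0.25/6)·(k1 + 2k2 + 2k3 + k4) = 1.977196
y(0.25) ≈ 1.9772

1.9772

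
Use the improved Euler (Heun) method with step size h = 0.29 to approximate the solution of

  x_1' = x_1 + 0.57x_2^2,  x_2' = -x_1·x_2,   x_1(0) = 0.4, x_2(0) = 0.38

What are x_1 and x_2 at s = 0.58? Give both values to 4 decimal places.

0.7608, 0.2751

Heun on (x_1,x_2): k1 = f(s_n, state_n); k2 = f(s_n + h, state_n + h·k1); state_{n+1} = state_n + (h/2)·(k1 + k2).
0.000000: (0.400000, 0.380000)
  k1 = (0.482308, -0.152000)
  predictor → (0.539869, 0.335920)
  k2 = (0.604189, -0.181353)
  → (0.557542, 0.331664)
0.290000: (0.557542, 0.331664)
  k1 = (0.620243, -0.184917)
  predictor → (0.737412, 0.278038)
  k2 = (0.781476, -0.205029)
  → (0.760791, 0.275122)
(x_1(0.58), x_2(0.58)) ≈ (0.7608, 0.2751)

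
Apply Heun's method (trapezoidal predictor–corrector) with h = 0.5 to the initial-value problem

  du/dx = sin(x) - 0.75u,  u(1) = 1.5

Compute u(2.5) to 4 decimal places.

1.2465

Heun: k1 = f(x_n, u_n); k2 = f(x_n + h, u_n + h·k1); u_{n+1} = u_n + (h/2)·(k1 + k2).
x=1.000000, u=1.500000:
  k1 = f(1.000000, 1.500000) = -0.283529
  k2 = f(1.500000, 1.358235) = -0.021182
  u ← 1.500000 + (0.5/2)·(-0.283529 + (-0.021182)) = 1.423822
x=1.500000, u=1.423822:
  k1 = f(1.500000, 1.423822) = -0.070372
  k2 = f(2.000000, 1.388636) = -0.132180
  u ← 1.423822 + (0.5/2)·(-0.070372 + (-0.132180)) = 1.373184
x=2.000000, u=1.373184:
  k1 = f(2.000000, 1.373184) = -0.120591
  k2 = f(2.500000, 1.312889) = -0.386195
  u ← 1.373184 + (0.5/2)·(-0.120591 + (-0.386195)) = 1.246488
u(2.5) ≈ 1.2465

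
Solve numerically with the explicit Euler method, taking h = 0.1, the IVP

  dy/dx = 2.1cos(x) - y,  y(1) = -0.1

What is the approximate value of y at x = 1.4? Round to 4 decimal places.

0.2189

Euler: y_{n+1} = y_n + h·f(x_n, y_n).
x=1.000000, y=-0.100000: f=1.234635 → y ← -0.100000 + 0.1·1.234635 = 0.023463
x=1.100000, y=0.023463: f=0.929088 → y ← 0.023463 + 0.1·0.929088 = 0.116372
x=1.200000, y=0.116372: f=0.644579 → y ← 0.116372 + 0.1·0.644579 = 0.180830
x=1.300000, y=0.180830: f=0.380917 → y ← 0.180830 + 0.1·0.380917 = 0.218922
y(1.4) ≈ 0.2189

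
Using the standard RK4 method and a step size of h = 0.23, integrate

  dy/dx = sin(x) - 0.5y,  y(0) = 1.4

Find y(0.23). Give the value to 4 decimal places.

RK4: k1 = f(x_n, y_n); k2 = f(x_n + h/2, y_n + (h/2)·k1); k3 = f(x_n + h/2, y_n + (h/2)·k2); k4 = f(x_n + h, y_n + h·k3); y_{n+1} = y_n + (h/6)·(k1 + 2k2 + 2k3 + k4).
x=0.000000, y=1.400000:
  k1 = f(0.000000, 1.400000) = -0.700000
  k2 = f(0.115000, 1.319500) = -0.545003
  k3 = f(0.115000, 1.337325) = -0.553916
  k4 = f(0.230000, 1.272599) = -0.408322
  y ← 1.400000 + (0.23/6)·(k1 + 2k2 + 2k3 + k4) = 1.273264
y(0.23) ≈ 1.2733

1.2733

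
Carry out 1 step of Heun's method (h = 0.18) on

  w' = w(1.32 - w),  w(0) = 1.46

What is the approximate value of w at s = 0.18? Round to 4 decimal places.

1.4284

Heun: k1 = f(s_n, w_n); k2 = f(s_n + h, w_n + h·k1); w_{n+1} = w_n + (h/2)·(k1 + k2).
s=0.000000, w=1.460000:
  k1 = f(0.000000, 1.460000) = -0.204400
  k2 = f(0.180000, 1.423208) = -0.146886
  w ← 1.460000 + (0.18/2)·(-0.204400 + (-0.146886)) = 1.428384
w(0.18) ≈ 1.4284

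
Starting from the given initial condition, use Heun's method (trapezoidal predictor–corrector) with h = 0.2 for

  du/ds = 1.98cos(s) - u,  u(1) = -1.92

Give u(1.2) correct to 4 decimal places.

-1.4171

Heun: k1 = f(s_n, u_n); k2 = f(s_n + h, u_n + h·k1); u_{n+1} = u_n + (h/2)·(k1 + k2).
s=1.000000, u=-1.920000:
  k1 = f(1.000000, -1.920000) = 2.989799
  k2 = f(1.200000, -1.322040) = 2.039509
  u ← -1.920000 + (0.2/2)·(2.989799 + 2.039509) = -1.417069
u(1.2) ≈ -1.4171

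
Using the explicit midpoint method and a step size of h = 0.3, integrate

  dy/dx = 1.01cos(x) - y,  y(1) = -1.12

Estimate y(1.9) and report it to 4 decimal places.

Midpoint: k1 = f(x_n, y_n); k2 = f(x_n + h/2, y_n + (h/2)·k1); y_{n+1} = y_n + h·k2.
x=1.000000, y=-1.120000:
  k1 = f(1.000000, -1.120000) = 1.665705
  k2 = f(1.150000, -0.870144) = 1.282717
  y ← -1.120000 + 0.3·1.282717 = -0.735185
x=1.300000, y=-0.735185:
  k1 = f(1.300000, -0.735185) = 1.005359
  k2 = f(1.450000, -0.584381) = 0.706089
  y ← -0.735185 + 0.3·0.706089 = -0.523358
x=1.600000, y=-0.523358:
  k1 = f(1.600000, -0.523358) = 0.493867
  k2 = f(1.750000, -0.449278) = 0.269250
  y ← -0.523358 + 0.3·0.269250 = -0.442583
y(1.9) ≈ -0.4426

-0.4426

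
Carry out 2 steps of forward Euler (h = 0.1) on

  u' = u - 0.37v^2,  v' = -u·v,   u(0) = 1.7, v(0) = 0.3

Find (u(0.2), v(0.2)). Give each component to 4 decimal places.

2.0510, 0.2025

Euler on (u,v): u_{n+1} = u_n + h·u', v_{n+1} = v_n + h·v'.
0.000000: (1.700000, 0.300000); f=(1.666700, -0.510000) → (1.866670, 0.249000)
0.100000: (1.866670, 0.249000); f=(1.843730, -0.464801) → (2.051043, 0.202520)
(u(0.2), v(0.2)) ≈ (2.0510, 0.2025)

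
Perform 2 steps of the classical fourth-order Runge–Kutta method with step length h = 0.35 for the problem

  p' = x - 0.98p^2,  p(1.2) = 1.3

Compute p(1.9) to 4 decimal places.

RK4: k1 = f(x_n, p_n); k2 = f(x_n + h/2, p_n + (h/2)·k1); k3 = f(x_n + h/2, p_n + (h/2)·k2); k4 = f(x_n + h, p_n + h·k3); p_{n+1} = p_n + (h/6)·(k1 + 2k2 + 2k3 + k4).
x=1.200000, p=1.300000:
  k1 = f(1.200000, 1.300000) = -0.456200
  k2 = f(1.375000, 1.220165) = -0.084027
  k3 = f(1.375000, 1.285295) = -0.243944
  k4 = f(1.550000, 1.214619) = 0.104206
  p ← 1.300000 + (0.35/6)·(k1 + 2k2 + 2k3 + k4) = 1.241204
x=1.550000, p=1.241204:
  k1 = f(1.550000, 1.241204) = 0.040225
  k2 = f(1.725000, 1.248243) = 0.198051
  k3 = f(1.725000, 1.275863) = 0.129731
  k4 = f(1.900000, 1.286610) = 0.277743
  p ← 1.241204 + (0.35/6)·(k1 + 2k2 + 2k3 + k4) = 1.297993
p(1.9) ≈ 1.2980

1.2980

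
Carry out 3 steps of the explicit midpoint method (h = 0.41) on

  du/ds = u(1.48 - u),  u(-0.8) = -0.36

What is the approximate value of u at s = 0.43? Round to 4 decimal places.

Midpoint: k1 = f(s_n, u_n); k2 = f(s_n + h/2, u_n + (h/2)·k1); u_{n+1} = u_n + h·k2.
s=-0.800000, u=-0.360000:
  k1 = f(-0.800000, -0.360000) = -0.662400
  k2 = f(-0.595000, -0.495792) = -0.979582
  u ← -0.360000 + 0.41·(-0.979582) = -0.761629
s=-0.390000, u=-0.761629:
  k1 = f(-0.390000, -0.761629) = -1.707288
  k2 = f(-0.185000, -1.111623) = -2.880907
  u ← -0.761629 + 0.41·(-2.880907) = -1.942800
s=0.020000, u=-1.942800:
  k1 = f(0.020000, -1.942800) = -6.649817
  k2 = f(0.225000, -3.306013) = -15.822619
  u ← -1.942800 + 0.41·(-15.822619) = -8.430074
u(0.43) ≈ -8.4301

-8.4301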